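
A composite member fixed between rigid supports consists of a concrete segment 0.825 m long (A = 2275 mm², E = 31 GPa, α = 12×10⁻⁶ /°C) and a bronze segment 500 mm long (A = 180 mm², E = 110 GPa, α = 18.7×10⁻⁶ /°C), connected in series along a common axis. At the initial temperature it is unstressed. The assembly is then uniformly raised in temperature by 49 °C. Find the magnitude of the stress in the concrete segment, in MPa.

Free thermal expansion of the whole bar: Σ αᵢΔT Lᵢ = 12×10⁻⁶×49×825 + 18.7×10⁻⁶×49×500 = 0.9432 mm.
The rigid supports impose zero overall length change; the single axial force P common to all segments must satisfy P Σ Lᵢ/(AᵢEᵢ) = δ_free.
Σ Lᵢ/(AᵢEᵢ) = 825/(2275×31×10³) + 500/(180×110×10³) = 3.695×10⁻⁵ mm/N.
So P = 0.9432 / 3.695×10⁻⁵ = 25.53 kN, compressive.
σ_{concrete} = P / A = 25530 / 2275 = 11.22 MPa.

σ ≈ 11.2 MPa (compressive)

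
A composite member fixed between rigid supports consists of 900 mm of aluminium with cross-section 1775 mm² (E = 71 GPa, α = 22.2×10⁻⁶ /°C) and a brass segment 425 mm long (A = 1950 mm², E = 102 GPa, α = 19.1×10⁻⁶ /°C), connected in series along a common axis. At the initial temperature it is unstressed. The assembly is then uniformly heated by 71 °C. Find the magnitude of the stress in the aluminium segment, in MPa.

σ ≈ 121 MPa (compressive)

Free thermal expansion of the whole bar: Σ αᵢΔT Lᵢ = 22.2×10⁻⁶×71×900 + 19.1×10⁻⁶×71×425 = 1.995 mm.
The walls prevent any net length change, so an axial force P (same in every segment) develops. Compatibility: P · Σ Lᵢ/(AᵢEᵢ) = δ_free.
The series flexibility is Σ Lᵢ/(AᵢEᵢ) = 900/(1775×71×10³) + 425/(1950×102×10³) = 9.278×10⁻⁶ mm/N.
P = 1.995 / 9.278×10⁻⁶ = 215000 N = 215 kN, compressive.
σ_{aluminium} = P / A = 215000 / 1775 = 121.1 MPa.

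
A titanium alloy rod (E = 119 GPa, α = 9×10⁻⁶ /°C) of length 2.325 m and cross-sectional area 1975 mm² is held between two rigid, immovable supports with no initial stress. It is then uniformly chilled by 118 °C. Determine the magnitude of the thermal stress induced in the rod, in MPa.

With length fixed, the mechanical strain must cancel the thermal strain αΔT = 9×10⁻⁶ × 118 = 1062×10⁻⁶.
Hence σ = E·αΔT = 119×10³ × 1062×10⁻⁶ = 126.4 MPa, tensile.

σ ≈ 126 MPa (tensile)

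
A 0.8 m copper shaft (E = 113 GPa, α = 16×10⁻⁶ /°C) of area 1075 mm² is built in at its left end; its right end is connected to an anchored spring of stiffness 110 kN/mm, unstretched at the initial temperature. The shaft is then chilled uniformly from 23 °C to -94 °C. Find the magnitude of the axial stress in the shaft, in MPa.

σ ≈ 88.9 MPa (tensile)

Free thermal contraction: δ_free = αΔT L = 16×10⁻⁶ × 117 × 800 = 1.498 mm.
Let P be the tensile force in the spring. The shaft extends elastically by PL/(AE) and the spring stretches by P/k; together these equal δ_free.
So P = δ_free / [L/(AE) + 1/k] = 1.498 / [ 800/(1075×113×10³) + 1/(110×10³) ].
P = 1.498 / 1.568×10⁻⁵ = 95530 N.
σ = P/A = 95530/1075 = 88.87 MPa.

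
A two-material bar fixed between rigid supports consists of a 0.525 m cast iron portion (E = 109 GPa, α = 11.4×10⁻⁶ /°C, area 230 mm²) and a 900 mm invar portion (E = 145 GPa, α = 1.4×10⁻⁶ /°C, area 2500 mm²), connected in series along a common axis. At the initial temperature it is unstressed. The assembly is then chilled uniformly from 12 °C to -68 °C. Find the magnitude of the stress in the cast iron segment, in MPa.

If the supports were absent, the total length change would be Σ αᵢΔT Lᵢ = 11.4×10⁻⁶×80×525 + 1.4×10⁻⁶×80×900 = 0.5796 mm.
The rigid supports impose zero overall length change; the single axial force P common to all segments must satisfy P Σ Lᵢ/(AᵢEᵢ) = δ_free.
Σ Lᵢ/(AᵢEᵢ) = 525/(230×109×10³) + 900/(2500×145×10³) = 2.342×10⁻⁵ mm/N.
P = 0.5796 / 2.342×10⁻⁵ = 24740 N = 24.74 kN, tensile.
σ_{cast iron} = P / A = 24740 / 230 = 107.6 MPa.

σ ≈ 108 MPa (tensile)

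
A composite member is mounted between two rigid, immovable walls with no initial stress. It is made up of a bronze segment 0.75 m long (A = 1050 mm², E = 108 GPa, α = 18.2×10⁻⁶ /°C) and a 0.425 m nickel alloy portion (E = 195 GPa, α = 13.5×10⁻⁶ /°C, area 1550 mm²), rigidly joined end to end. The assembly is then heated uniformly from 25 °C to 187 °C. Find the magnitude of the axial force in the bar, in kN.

Free thermal expansion of the whole bar: Σ αᵢΔT Lᵢ = 18.2×10⁻⁶×162×750 + 13.5×10⁻⁶×162×425 = 3.141 mm.
Since the ends are fixed, an axial force P builds up, equal in every segment, with P · Σ Lᵢ/(AᵢEᵢ) = δ_free.
The series flexibility is Σ Lᵢ/(AᵢEᵢ) = 750/(1050×108×10³) + 425/(1550×195×10³) = 8.02×10⁻⁶ mm/N.
So P = 3.141 / 8.02×10⁻⁶ = 391.6 kN, compressive.

P ≈ 392 kN (compressive)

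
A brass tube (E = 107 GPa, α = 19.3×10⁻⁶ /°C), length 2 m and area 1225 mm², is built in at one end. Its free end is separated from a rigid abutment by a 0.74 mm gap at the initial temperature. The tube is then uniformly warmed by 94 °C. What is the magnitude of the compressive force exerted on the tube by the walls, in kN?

If the wall were absent the tube would grow by αΔT L = 19.3×10⁻⁶ × 94 × 2000 = 3.628 mm.
After closing the 0.74 mm clearance, 3.628 − 0.74 = 2.888 mm of expansion remains to be suppressed by the wall.
That suppressed elongation corresponds to σ = E·Δ/L = 107×10³ × 2.888/2000 = 154.5 MPa.
P = σA = 154.5 × 1225 = 189.3 kN.

P ≈ 189 kN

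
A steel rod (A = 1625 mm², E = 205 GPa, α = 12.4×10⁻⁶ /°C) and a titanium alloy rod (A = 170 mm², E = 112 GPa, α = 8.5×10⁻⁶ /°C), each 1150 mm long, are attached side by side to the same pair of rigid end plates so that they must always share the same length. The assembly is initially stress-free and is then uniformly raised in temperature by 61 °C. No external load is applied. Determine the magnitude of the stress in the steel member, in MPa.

σ ≈ 2.64 MPa (compressive)

The steel has the larger α, so on heating it would change length more than the titanium alloy if both were free. The rigid plates force a common final length, so the steel is put into compression and the titanium alloy into tension, with equal and opposite forces P (no external load).
Equating the net (thermal + elastic) strains gives |α₁ − α₂|·ΔT = P·[1/(A₁E₁) + 1/(A₂E₂)].
|α₁ − α₂|·ΔT = 3.9×10⁻⁶ × 61 = 0.0002379.
1/(A₁E₁) + 1/(A₂E₂) = 1/(1625×205×10³) + 1/(170×112×10³) = 5.552×10⁻⁸ N⁻¹.
P = 0.0002379 / 5.552×10⁻⁸ = 4285 N = 4.285 kN.
σ_{steel} = P/A₁ = 4285/1625 = 2.637 MPa, compressive.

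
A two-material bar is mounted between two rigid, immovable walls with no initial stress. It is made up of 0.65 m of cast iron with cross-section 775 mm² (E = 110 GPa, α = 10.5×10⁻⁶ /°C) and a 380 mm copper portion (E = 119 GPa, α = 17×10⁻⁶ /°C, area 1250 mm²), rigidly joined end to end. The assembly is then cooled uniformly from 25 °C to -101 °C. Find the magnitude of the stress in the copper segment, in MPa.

With the walls removed the bar would change length by δ_free = Σ αᵢΔT Lᵢ = 10.5×10⁻⁶×126×650 + 17×10⁻⁶×126×380 = 1.674 mm.
Since the ends are fixed, an axial force P builds up, equal in every segment, with P · Σ Lᵢ/(AᵢEᵢ) = δ_free.
Σ Lᵢ/(AᵢEᵢ) = 650/(775×110×10³) + 380/(1250×119×10³) = 1.018×10⁻⁵ mm/N.
So P = 1.674 / 1.018×10⁻⁵ = 164.4 kN, tensile.
σ_{copper} = P / A = 164400 / 1250 = 131.6 MPa.

σ ≈ 132 MPa (tensile)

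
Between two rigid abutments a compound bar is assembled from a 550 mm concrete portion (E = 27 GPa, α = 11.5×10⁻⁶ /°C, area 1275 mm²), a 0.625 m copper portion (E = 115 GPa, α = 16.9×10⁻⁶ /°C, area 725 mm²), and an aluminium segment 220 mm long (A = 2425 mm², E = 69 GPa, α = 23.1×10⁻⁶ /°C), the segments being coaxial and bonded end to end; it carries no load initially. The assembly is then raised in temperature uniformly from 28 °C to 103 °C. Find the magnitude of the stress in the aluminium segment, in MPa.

σ ≈ 27.4 MPa (compressive)

If the supports were absent, the total length change would be Σ αᵢΔT Lᵢ = 11.5×10⁻⁶×75×550 + 16.9×10⁻⁶×75×625 + 23.1×10⁻⁶×75×220 = 1.648 mm.
The rigid supports impose zero overall length change; the single axial force P common to all segments must satisfy P Σ Lᵢ/(AᵢEᵢ) = δ_free.
Σ Lᵢ/(AᵢEᵢ) = 550/(1275×27×10³) + 625/(725×115×10³) + 220/(2425×69×10³) = 2.479×10⁻⁵ mm/N.
So P = 1.648 / 2.479×10⁻⁵ = 66.47 kN, compressive.
σ_{aluminium} = P / A = 66470 / 2425 = 27.41 MPa.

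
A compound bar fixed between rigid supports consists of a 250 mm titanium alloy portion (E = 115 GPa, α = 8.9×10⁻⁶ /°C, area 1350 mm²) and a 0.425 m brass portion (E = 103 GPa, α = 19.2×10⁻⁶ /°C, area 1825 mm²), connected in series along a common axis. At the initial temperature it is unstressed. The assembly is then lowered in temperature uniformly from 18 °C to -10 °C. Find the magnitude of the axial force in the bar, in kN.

P ≈ 75.1 kN (tensile)

With the walls removed the bar would change length by δ_free = Σ αᵢΔT Lᵢ = 8.9×10⁻⁶×28×250 + 19.2×10⁻⁶×28×425 = 0.2908 mm.
The walls prevent any net length change, so an axial force P (same in every segment) develops. Compatibility: P · Σ Lᵢ/(AᵢEᵢ) = δ_free.
Σ Lᵢ/(AᵢEᵢ) = 250/(1350×115×10³) + 425/(1825×103×10³) = 3.871×10⁻⁶ mm/N.
Hence P = δ_free / Σ(L/AE) = 0.2908/3.871×10⁻⁶ = 75.11 kN (tensile).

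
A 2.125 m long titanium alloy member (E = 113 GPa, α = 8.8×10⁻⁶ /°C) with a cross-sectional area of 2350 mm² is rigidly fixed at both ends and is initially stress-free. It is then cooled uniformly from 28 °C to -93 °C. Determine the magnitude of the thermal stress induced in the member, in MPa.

σ ≈ 120 MPa (tensile)

The supports are rigid, so the total axial strain is zero. The restrained thermal strain is ε = αΔT = 8.8×10⁻⁶ × 121 = 1064.8×10⁻⁶.
Hence σ = E·αΔT = 113×10³ × 1064.8×10⁻⁶ = 120.3 MPa, tensile.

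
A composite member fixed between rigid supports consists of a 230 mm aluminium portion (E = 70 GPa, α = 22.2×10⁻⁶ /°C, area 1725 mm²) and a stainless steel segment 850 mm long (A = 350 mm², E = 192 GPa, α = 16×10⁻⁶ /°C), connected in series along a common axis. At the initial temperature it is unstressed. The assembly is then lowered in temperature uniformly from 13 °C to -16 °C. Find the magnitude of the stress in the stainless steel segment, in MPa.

σ ≈ 106 MPa (tensile)

Free thermal contraction of the whole bar: Σ αᵢΔT Lᵢ = 22.2×10⁻⁶×29×230 + 16×10⁻⁶×29×850 = 0.5425 mm.
The rigid supports impose zero overall length change; the single axial force P common to all segments must satisfy P Σ Lᵢ/(AᵢEᵢ) = δ_free.
The series flexibility is Σ Lᵢ/(AᵢEᵢ) = 230/(1725×70×10³) + 850/(350×192×10³) = 1.455×10⁻⁵ mm/N.
Hence P = δ_free / Σ(L/AE) = 0.5425/1.455×10⁻⁵ = 37.27 kN (tensile).
σ_{stainless steel} = P / A = 37270 / 350 = 106.5 MPa.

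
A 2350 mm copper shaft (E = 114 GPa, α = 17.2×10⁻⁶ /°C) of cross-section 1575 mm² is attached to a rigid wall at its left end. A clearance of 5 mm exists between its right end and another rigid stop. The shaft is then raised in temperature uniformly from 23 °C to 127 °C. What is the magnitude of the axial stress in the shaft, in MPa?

Free thermal elongation = αΔT L = 17.2×10⁻⁶ × 104 × 2350 = 4.204 mm.
Since δ_free = 4.2 mm is less than the 5 mm gap, the shaft never touches the wall. No axial force develops.

σ ≈ 0 MPa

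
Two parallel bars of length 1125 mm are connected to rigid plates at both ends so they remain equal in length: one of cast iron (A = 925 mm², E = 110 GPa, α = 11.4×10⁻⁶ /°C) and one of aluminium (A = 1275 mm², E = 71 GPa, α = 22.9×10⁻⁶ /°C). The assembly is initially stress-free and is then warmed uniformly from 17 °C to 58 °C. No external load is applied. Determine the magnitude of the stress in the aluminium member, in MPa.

σ ≈ 17.7 MPa (compressive)

Both members must finish at the same length. With the larger α, the aluminium tends to over-expand; the plates restrain it, putting the aluminium in compression and the cast iron in tension. With no external load the two internal forces are equal and opposite, magnitude P.
Equating the net (thermal + elastic) strains gives |α₁ − α₂|·ΔT = P·[1/(A₁E₁) + 1/(A₂E₂)].
|α₁ − α₂|·ΔT = 11.5×10⁻⁶ × 41 = 0.0004715.
1/(A₁E₁) + 1/(A₂E₂) = 1/(925×110×10³) + 1/(1275×71×10³) = 2.087×10⁻⁸ N⁻¹.
P = 0.0004715 / 2.087×10⁻⁸ = 22590 N = 22.59 kN.
σ_{aluminium} = P/A₂ = 22590/1275 = 17.72 MPa, compressive.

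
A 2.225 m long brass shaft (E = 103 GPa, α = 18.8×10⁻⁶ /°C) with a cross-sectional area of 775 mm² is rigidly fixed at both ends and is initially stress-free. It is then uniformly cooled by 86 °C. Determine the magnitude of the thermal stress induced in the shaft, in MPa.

σ ≈ 167 MPa (tensile)

With length fixed, the mechanical strain must cancel the thermal strain αΔT = 18.8×10⁻⁶ × 86 = 1616.8×10⁻⁶.
σ = EαΔT = 103×10³ × 18.8×10⁻⁶ × 86 = 166.5 MPa (tensile; the shaft is trying to contract).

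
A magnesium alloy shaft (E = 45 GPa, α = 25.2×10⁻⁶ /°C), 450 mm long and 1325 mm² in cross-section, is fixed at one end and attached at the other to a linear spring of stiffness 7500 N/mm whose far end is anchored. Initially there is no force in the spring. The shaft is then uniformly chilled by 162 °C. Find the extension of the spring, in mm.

δ ≈ 1.74 mm

The unrestrained thermal change is αΔT L = 25.2×10⁻⁶ × 162 × 450 = 1.837 mm.
With a force P in the spring, the elastic change of the shaft is PL/(AE) and that of the spring is P/k; compatibility requires their sum to equal δ_free.
P [ L/(AE) + 1/k ] = δ_free → P [ 450/(1325×45×10³) + 1/(7500) ] = 1.837.
P = 1.837 / 0.0001409 = 13040 N.
Spring extension = P/k = 13040/(7500) = 1.739 mm.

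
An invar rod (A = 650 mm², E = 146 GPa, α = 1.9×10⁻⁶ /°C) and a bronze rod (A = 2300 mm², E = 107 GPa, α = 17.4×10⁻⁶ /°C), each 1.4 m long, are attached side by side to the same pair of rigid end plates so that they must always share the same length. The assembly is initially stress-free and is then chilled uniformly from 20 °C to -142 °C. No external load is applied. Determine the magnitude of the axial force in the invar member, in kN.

P ≈ 172 kN (compressive in the invar)

Equilibrium of a rigid end plate with no external load gives equal and opposite internal forces ±P in the two members. Since α_{bronze} > α_{invar}, cooling drives the bronze into tension and the invar into compression.
Equating the net (thermal + elastic) strains gives |α₁ − α₂|·ΔT = P·[1/(A₁E₁) + 1/(A₂E₂)].
|α₁ − α₂|·ΔT = 15.5×10⁻⁶ × 162 = 0.002511.
1/(A₁E₁) + 1/(A₂E₂) = 1/(650×146×10³) + 1/(2300×107×10³) = 1.46×10⁻⁸ N⁻¹.
So P = 0.002511 / 1.46×10⁻⁸ = 172 kN.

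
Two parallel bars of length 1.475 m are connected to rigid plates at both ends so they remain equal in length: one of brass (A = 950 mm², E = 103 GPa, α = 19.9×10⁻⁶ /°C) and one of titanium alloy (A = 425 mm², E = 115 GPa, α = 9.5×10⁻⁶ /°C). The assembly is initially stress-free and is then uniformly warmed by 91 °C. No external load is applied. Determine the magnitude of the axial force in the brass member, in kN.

P ≈ 30.8 kN (compressive in the brass)

Both members must finish at the same length. With the larger α, the brass tends to over-expand; the plates restrain it, putting the brass in compression and the titanium alloy in tension. With no external load the two internal forces are equal and opposite, magnitude P.
Compatibility of the two members (thermal + elastic change equal): (α₁ − α₂)ΔT = P·[1/(A₁E₁) + 1/(A₂E₂)].
|α₁ − α₂|·ΔT = 10.4×10⁻⁶ × 91 = 0.0009464.
1/(A₁E₁) + 1/(A₂E₂) = 1/(950×103×10³) + 1/(425×115×10³) = 3.068×10⁻⁸ N⁻¹.
So P = 0.0009464 / 3.068×10⁻⁸ = 30.85 kN.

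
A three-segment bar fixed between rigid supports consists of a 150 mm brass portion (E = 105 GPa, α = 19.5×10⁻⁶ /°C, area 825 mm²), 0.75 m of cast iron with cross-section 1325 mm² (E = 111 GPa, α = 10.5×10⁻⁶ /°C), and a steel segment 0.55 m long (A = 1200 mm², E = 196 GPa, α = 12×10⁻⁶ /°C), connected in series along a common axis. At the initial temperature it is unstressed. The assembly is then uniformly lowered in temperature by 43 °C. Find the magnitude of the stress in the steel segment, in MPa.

Free thermal contraction of the whole bar: Σ αᵢΔT Lᵢ = 19.5×10⁻⁶×43×150 + 10.5×10⁻⁶×43×750 + 12×10⁻⁶×43×550 = 0.7482 mm.
Since the ends are fixed, an axial force P builds up, equal in every segment, with P · Σ Lᵢ/(AᵢEᵢ) = δ_free.
The series flexibility is Σ Lᵢ/(AᵢEᵢ) = 150/(825×105×10³) + 750/(1325×111×10³) + 550/(1200×196×10³) = 9.169×10⁻⁶ mm/N.
So P = 0.7482 / 9.169×10⁻⁶ = 81.6 kN, tensile.
σ_{steel} = P / A = 81600 / 1200 = 68 MPa.

σ ≈ 68 MPa (tensile)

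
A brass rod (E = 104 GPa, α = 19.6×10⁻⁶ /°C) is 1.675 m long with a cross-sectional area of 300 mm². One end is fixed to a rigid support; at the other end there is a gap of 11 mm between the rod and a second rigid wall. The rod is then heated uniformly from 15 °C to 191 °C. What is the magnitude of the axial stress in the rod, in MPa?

If the wall were absent the rod would grow by αΔT L = 19.6×10⁻⁶ × 176 × 1675 = 5.778 mm.
This is smaller than the 11 mm clearance, so the rod expands freely without reaching the stop — the stress is zero.

σ ≈ 0 MPa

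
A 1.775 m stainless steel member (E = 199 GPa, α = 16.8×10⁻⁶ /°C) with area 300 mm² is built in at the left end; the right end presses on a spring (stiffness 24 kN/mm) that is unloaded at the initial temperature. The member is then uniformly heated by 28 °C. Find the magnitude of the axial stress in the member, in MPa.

σ ≈ 39 MPa (compressive)

The unrestrained thermal change is αΔT L = 16.8×10⁻⁶ × 28 × 1775 = 0.835 mm.
With a force P in the spring, the elastic change of the member is PL/(AE) and that of the spring is P/k; compatibility requires their sum to equal δ_free.
P [ L/(AE) + 1/k ] = δ_free → P [ 1775/(300×199×10³) + 1/(24×10³) ] = 0.835.
P = 0.835 / 7.14×10⁻⁵ = 11690 N.
σ = P/A = 11690/300 = 38.98 MPa.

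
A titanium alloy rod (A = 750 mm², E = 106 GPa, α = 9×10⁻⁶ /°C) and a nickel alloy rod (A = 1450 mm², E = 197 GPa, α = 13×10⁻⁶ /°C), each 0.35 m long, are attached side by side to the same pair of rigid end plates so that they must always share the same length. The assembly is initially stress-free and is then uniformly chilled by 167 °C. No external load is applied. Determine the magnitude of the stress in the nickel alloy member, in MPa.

Both members must finish at the same length. With the larger α, the nickel alloy tends to over-contract; the plates restrain it, putting the nickel alloy in tension and the titanium alloy in compression. With no external load the two internal forces are equal and opposite, magnitude P.
Setting the final lengths equal and cancelling L: (α₁ − α₂)ΔT = P/(A₁E₁) + P/(A₂E₂).
|α₁ − α₂|·ΔT = 4×10⁻⁶ × 167 = 0.000668.
1/(A₁E₁) + 1/(A₂E₂) = 1/(750×106×10³) + 1/(1450×197×10³) = 1.608×10⁻⁸ N⁻¹.
So P = 0.000668 / 1.608×10⁻⁸ = 41.54 kN.
σ_{nickel alloy} = P/A₂ = 41540/1450 = 28.65 MPa, tensile.

σ ≈ 28.7 MPa (tensile)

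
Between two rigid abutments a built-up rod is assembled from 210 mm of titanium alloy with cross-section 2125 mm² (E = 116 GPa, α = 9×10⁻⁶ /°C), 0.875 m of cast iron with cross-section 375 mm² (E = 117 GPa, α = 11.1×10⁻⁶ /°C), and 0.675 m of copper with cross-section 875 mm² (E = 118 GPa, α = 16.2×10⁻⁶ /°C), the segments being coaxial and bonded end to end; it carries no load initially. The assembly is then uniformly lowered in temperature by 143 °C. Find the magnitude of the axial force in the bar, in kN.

If the supports were absent, the total length change would be Σ αᵢΔT Lᵢ = 9×10⁻⁶×143×210 + 11.1×10⁻⁶×143×875 + 16.2×10⁻⁶×143×675 = 3.223 mm.
The walls prevent any net length change, so an axial force P (same in every segment) develops. Compatibility: P · Σ Lᵢ/(AᵢEᵢ) = δ_free.
The series flexibility is Σ Lᵢ/(AᵢEᵢ) = 210/(2125×116×10³) + 875/(375×117×10³) + 675/(875×118×10³) = 2.733×10⁻⁵ mm/N.
Hence P = δ_free / Σ(L/AE) = 3.223/2.733×10⁻⁵ = 117.9 kN (tensile).

P ≈ 118 kN (tensile)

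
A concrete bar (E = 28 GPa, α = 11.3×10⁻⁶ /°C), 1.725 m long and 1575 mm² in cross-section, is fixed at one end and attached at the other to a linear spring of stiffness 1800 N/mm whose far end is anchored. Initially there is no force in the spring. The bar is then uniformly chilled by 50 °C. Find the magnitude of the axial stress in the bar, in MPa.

σ ≈ 1.04 MPa (tensile)

Free thermal contraction: δ_free = αΔT L = 11.3×10⁻⁶ × 50 × 1725 = 0.9746 mm.
With a force P in the spring, the elastic change of the bar is PL/(AE) and that of the spring is P/k; compatibility requires their sum to equal δ_free.
P [ L/(AE) + 1/k ] = δ_free → P [ 1725/(1575×28×10³) + 1/(1800) ] = 0.9746.
P = 0.9746 / 0.0005947 = 1639 N.
σ = P/A = 1639/1575 = 1.041 MPa.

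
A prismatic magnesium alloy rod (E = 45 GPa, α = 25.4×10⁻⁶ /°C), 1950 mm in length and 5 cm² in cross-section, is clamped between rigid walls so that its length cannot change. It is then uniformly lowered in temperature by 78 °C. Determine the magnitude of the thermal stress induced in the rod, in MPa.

With length fixed, the mechanical strain must cancel the thermal strain αΔT = 25.4×10⁻⁶ × 78 = 1981.2×10⁻⁶.
σ = EαΔT = 45×10³ × 25.4×10⁻⁶ × 78 = 89.15 MPa (tensile; the rod is trying to contract).

σ ≈ 89.2 MPa (tensile)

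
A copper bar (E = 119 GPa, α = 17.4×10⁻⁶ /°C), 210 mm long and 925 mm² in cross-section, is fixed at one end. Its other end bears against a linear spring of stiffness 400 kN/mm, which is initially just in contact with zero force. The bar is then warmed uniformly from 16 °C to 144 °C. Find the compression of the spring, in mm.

δ ≈ 0.265 mm

Free thermal expansion: δ_free = αΔT L = 17.4×10⁻⁶ × 128 × 210 = 0.4677 mm.
Let P be the compressive force at the spring. The bar shortens elastically by PL/(AE) and the spring compresses by P/k; together these equal δ_free.
So P = δ_free / [L/(AE) + 1/k] = 0.4677 / [ 210/(925×119×10³) + 1/(400×10³) ].
P = 0.4677 / 4.408×10⁻⁶ = 106100 N.
Spring compression = P/k = 106100/(400×10³) = 0.2653 mm.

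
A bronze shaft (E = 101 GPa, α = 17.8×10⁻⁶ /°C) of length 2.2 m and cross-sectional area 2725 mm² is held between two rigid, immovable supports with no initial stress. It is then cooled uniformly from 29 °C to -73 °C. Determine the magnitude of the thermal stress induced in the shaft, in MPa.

Because both ends are immovable the net strain is zero, and the suppressed thermal strain is αΔT = 17.8×10⁻⁶ × 102 = 1815.6×10⁻⁶.
Hence σ = E·αΔT = 101×10³ × 1815.6×10⁻⁶ = 183.4 MPa, tensile.

σ ≈ 183 MPa (tensile)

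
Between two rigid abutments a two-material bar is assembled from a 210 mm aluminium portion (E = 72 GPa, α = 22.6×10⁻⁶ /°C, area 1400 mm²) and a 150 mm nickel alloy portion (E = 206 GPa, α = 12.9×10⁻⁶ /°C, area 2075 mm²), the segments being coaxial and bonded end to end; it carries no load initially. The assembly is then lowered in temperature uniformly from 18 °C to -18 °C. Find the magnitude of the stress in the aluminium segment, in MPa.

σ ≈ 70.6 MPa (tensile)

Free thermal contraction of the whole bar: Σ αᵢΔT Lᵢ = 22.6×10⁻⁶×36×210 + 12.9×10⁻⁶×36×150 = 0.2405 mm.
The walls prevent any net length change, so an axial force P (same in every segment) develops. Compatibility: P · Σ Lᵢ/(AᵢEᵢ) = δ_free.
The series flexibility is Σ Lᵢ/(AᵢEᵢ) = 210/(1400×72×10³) + 150/(2075×206×10³) = 2.434×10⁻⁶ mm/N.
Hence P = δ_free / Σ(L/AE) = 0.2405/2.434×10⁻⁶ = 98.8 kN (tensile).
σ_{aluminium} = P / A = 98800 / 1400 = 70.57 MPa.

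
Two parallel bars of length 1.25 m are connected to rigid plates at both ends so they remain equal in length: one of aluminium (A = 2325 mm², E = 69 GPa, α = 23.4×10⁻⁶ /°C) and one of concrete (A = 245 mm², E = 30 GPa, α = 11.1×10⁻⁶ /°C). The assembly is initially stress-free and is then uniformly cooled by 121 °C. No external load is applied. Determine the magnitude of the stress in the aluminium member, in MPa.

σ ≈ 4.5 MPa (tensile)

Both members must finish at the same length. With the larger α, the aluminium tends to over-contract; the plates restrain it, putting the aluminium in tension and the concrete in compression. With no external load the two internal forces are equal and opposite, magnitude P.
Equating the net (thermal + elastic) strains gives |α₁ − α₂|·ΔT = P·[1/(A₁E₁) + 1/(A₂E₂)].
|α₁ − α₂|·ΔT = 12.3×10⁻⁶ × 121 = 0.001488.
1/(A₁E₁) + 1/(A₂E₂) = 1/(2325×69×10³) + 1/(245×30×10³) = 1.423×10⁻⁷ N⁻¹.
P = 0.001488 / 1.423×10⁻⁷ = 10460 N = 10.46 kN.
σ_{aluminium} = P/A₁ = 10460/2325 = 4.499 MPa, tensile.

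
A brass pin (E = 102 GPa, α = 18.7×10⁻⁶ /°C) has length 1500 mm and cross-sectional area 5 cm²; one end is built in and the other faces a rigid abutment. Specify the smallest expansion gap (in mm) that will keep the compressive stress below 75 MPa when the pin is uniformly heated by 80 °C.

Free expansion if unrestrained: δ_free = αΔT L = 18.7×10⁻⁶ × 80 × 1500 = 2.244 mm.
At the allowable stress the elastic shortening the wall may impose is σL/E = 75 × 1500 / (102×10³) = 1.103 mm.
So the gap has to take up the difference, g_min = δ_free − σL/E = 2.244 − 1.103 = 1.141 mm.

g ≈ 1.14 mm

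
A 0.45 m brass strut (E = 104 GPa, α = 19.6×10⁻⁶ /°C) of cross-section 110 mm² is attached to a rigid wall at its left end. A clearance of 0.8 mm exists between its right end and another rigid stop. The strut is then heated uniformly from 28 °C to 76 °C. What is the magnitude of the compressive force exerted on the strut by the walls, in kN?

Free thermal elongation = αΔT L = 19.6×10⁻⁶ × 48 × 450 = 0.4234 mm.
This is smaller than the 0.8 mm clearance, so the strut expands freely without reaching the stop — the stress is zero.

P ≈ 0 kN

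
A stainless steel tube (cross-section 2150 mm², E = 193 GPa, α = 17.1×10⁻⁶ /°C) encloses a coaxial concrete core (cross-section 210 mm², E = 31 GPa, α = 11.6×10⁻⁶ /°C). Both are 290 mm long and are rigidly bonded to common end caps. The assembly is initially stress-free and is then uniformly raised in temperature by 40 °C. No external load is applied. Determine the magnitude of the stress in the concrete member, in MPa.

σ ≈ 6.71 MPa (tensile)

Both members must finish at the same length. With the larger α, the stainless steel tends to over-expand; the plates restrain it, putting the stainless steel in compression and the concrete in tension. With no external load the two internal forces are equal and opposite, magnitude P.
Equating the net (thermal + elastic) strains gives |α₁ − α₂|·ΔT = P·[1/(A₁E₁) + 1/(A₂E₂)].
|α₁ − α₂|·ΔT = 5.5×10⁻⁶ × 40 = 0.00022.
1/(A₁E₁) + 1/(A₂E₂) = 1/(2150×193×10³) + 1/(210×31×10³) = 1.56×10⁻⁷ N⁻¹.
P = 0.00022 / 1.56×10⁻⁷ = 1410 N = 1.41 kN.
σ_{concrete} = P/A₂ = 1410/210 = 6.715 MPa, tensile.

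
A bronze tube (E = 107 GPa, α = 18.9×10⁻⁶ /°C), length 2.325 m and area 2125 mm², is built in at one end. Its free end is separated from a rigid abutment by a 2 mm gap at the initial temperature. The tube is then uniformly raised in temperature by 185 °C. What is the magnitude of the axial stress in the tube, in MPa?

σ ≈ 282 MPa (compressive)

If the wall were absent the tube would grow by αΔT L = 18.9×10⁻⁶ × 185 × 2325 = 8.129 mm.
After closing the 2 mm clearance, 8.129 − 2 = 6.129 mm of expansion remains to be suppressed by the wall.
That suppressed elongation corresponds to σ = E·Δ/L = 107×10³ × 6.129/2325 = 282.1 MPa.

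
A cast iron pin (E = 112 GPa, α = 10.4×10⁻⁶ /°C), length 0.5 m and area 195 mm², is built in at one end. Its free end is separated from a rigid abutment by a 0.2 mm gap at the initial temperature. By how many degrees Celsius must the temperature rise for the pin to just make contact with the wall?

The gap closes when αΔT L = 0.2 mm, since the pin is still unstressed at that instant.
ΔT = 0.2 / (10.4×10⁻⁶ × 500) = 38.46 °C.

ΔT ≈ 38.5 °C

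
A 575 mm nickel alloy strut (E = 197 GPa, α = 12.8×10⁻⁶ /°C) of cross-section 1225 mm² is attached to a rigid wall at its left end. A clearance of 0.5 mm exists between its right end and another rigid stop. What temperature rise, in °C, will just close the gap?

The gap closes when αΔT L = 0.5 mm, since the strut is still unstressed at that instant.
ΔT = 0.5 / (12.8×10⁻⁶ × 575) = 67.93 °C.

ΔT ≈ 67.9 °C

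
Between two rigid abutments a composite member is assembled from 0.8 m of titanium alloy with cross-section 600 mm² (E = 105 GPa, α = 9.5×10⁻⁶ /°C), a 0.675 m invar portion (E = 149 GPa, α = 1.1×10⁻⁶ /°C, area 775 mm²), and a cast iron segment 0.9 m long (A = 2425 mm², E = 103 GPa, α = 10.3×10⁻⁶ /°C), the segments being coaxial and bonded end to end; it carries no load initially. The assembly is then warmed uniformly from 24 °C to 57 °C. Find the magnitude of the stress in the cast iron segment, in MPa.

With the walls removed the bar would change length by δ_free = Σ αᵢΔT Lᵢ = 9.5×10⁻⁶×33×800 + 1.1×10⁻⁶×33×675 + 10.3×10⁻⁶×33×900 = 0.5812 mm.
The walls prevent any net length change, so an axial force P (same in every segment) develops. Compatibility: P · Σ Lᵢ/(AᵢEᵢ) = δ_free.
Σ Lᵢ/(AᵢEᵢ) = 800/(600×105×10³) + 675/(775×149×10³) + 900/(2425×103×10³) = 2.215×10⁻⁵ mm/N.
P = 0.5812 / 2.215×10⁻⁵ = 26240 N = 26.24 kN, compressive.
σ_{cast iron} = P / A = 26240 / 2425 = 10.82 MPa.

σ ≈ 10.8 MPa (compressive)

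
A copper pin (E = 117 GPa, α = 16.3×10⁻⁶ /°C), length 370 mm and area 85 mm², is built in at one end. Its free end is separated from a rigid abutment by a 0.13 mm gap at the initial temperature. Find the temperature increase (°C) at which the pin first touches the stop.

ΔT ≈ 21.6 °C

The gap closes when αΔT L = 0.13 mm, since the pin is still unstressed at that instant.
So ΔT = g/(αL) = 0.13/(16.3×10⁻⁶ × 370) = 21.56 °C.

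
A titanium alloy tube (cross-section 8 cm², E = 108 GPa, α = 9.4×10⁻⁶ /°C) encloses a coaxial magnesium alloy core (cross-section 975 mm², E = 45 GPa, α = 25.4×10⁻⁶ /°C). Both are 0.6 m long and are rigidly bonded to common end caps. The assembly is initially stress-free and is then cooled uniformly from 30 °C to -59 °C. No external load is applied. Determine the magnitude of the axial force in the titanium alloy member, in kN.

P ≈ 41.4 kN (compressive in the titanium alloy)

Both members must finish at the same length. With the larger α, the magnesium alloy tends to over-contract; the plates restrain it, putting the magnesium alloy in tension and the titanium alloy in compression. With no external load the two internal forces are equal and opposite, magnitude P.
Equating the net (thermal + elastic) strains gives |α₁ − α₂|·ΔT = P·[1/(A₁E₁) + 1/(A₂E₂)].
|α₁ − α₂|·ΔT = 16×10⁻⁶ × 89 = 0.001424.
1/(A₁E₁) + 1/(A₂E₂) = 1/(800×108×10³) + 1/(975×45×10³) = 3.437×10⁻⁸ N⁻¹.
P = 0.001424 / 3.437×10⁻⁸ = 41440 N = 41.44 kN.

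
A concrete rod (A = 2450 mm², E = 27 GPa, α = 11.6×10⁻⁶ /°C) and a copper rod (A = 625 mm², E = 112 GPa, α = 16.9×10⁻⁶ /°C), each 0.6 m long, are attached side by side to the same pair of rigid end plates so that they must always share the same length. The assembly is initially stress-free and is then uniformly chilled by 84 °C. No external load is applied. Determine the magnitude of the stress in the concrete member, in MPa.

σ ≈ 6.18 MPa (compressive)

The copper has the larger α, so on cooling it would change length more than the concrete if both were free. The rigid plates force a common final length, so the copper is put into tension and the concrete into compression, with equal and opposite forces P (no external load).
Setting the final lengths equal and cancelling L: (α₁ − α₂)ΔT = P/(A₁E₁) + P/(A₂E₂).
|α₁ − α₂|·ΔT = 5.3×10⁻⁶ × 84 = 0.0004452.
1/(A₁E₁) + 1/(A₂E₂) = 1/(2450×27×10³) + 1/(625×112×10³) = 2.94×10⁻⁸ N⁻¹.
So P = 0.0004452 / 2.94×10⁻⁸ = 15.14 kN.
σ_{concrete} = P/A₁ = 15140/2450 = 6.18 MPa, compressive.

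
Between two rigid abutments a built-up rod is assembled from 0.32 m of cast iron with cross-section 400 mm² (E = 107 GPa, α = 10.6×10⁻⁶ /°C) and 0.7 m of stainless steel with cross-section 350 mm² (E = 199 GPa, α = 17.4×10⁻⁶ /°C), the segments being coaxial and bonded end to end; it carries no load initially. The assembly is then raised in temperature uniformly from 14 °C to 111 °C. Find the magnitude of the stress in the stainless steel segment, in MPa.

σ ≈ 246 MPa (compressive)

Free thermal expansion of the whole bar: Σ αᵢΔT Lᵢ = 10.6×10⁻⁶×97×320 + 17.4×10⁻⁶×97×700 = 1.51 mm.
Since the ends are fixed, an axial force P builds up, equal in every segment, with P · Σ Lᵢ/(AᵢEᵢ) = δ_free.
The series flexibility is Σ Lᵢ/(AᵢEᵢ) = 320/(400×107×10³) + 700/(350×199×10³) = 1.753×10⁻⁵ mm/N.
So P = 1.51 / 1.753×10⁻⁵ = 86.18 kN, compressive.
σ_{stainless steel} = P / A = 86180 / 350 = 246.2 MPa.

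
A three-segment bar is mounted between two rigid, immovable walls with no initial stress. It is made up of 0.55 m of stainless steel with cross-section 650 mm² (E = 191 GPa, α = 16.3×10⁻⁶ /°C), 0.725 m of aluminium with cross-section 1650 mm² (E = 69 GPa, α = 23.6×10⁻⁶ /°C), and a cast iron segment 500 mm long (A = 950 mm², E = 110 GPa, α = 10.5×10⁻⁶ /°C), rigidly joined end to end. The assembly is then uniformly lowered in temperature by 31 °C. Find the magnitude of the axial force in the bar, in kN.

P ≈ 62.3 kN (tensile)

Free thermal contraction of the whole bar: Σ αᵢΔT Lᵢ = 16.3×10⁻⁶×31×550 + 23.6×10⁻⁶×31×725 + 10.5×10⁻⁶×31×500 = 0.9711 mm.
The rigid supports impose zero overall length change; the single axial force P common to all segments must satisfy P Σ Lᵢ/(AᵢEᵢ) = δ_free.
Σ Lᵢ/(AᵢEᵢ) = 550/(650×191×10³) + 725/(1650×69×10³) + 500/(950×110×10³) = 1.558×10⁻⁵ mm/N.
So P = 0.9711 / 1.558×10⁻⁵ = 62.32 kN, tensile.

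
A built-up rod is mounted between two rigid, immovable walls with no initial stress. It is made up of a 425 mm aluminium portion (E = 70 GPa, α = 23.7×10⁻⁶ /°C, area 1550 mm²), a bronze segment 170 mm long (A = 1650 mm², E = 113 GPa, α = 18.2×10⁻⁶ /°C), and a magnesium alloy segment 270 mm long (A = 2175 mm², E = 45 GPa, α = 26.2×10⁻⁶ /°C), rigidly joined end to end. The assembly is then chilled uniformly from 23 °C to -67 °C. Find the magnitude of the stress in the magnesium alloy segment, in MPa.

σ ≈ 110 MPa (tensile)

With the walls removed the bar would change length by δ_free = Σ αᵢΔT Lᵢ = 23.7×10⁻⁶×90×425 + 18.2×10⁻⁶×90×170 + 26.2×10⁻⁶×90×270 = 1.822 mm.
Since the ends are fixed, an axial force P builds up, equal in every segment, with P · Σ Lᵢ/(AᵢEᵢ) = δ_free.
The series flexibility is Σ Lᵢ/(AᵢEᵢ) = 425/(1550×70×10³) + 170/(1650×113×10³) + 270/(2175×45×10³) = 7.587×10⁻⁶ mm/N.
Hence P = δ_free / Σ(L/AE) = 1.822/7.587×10⁻⁶ = 240.1 kN (tensile).
σ_{magnesium alloy} = P / A = 240100 / 2175 = 110.4 MPa.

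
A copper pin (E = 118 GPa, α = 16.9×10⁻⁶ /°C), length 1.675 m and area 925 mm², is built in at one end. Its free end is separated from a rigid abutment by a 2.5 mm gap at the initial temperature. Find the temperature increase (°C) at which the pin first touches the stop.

Contact occurs when the free expansion equals the gap: αΔT L = 2.5 mm.
ΔT = 2.5 / (16.9×10⁻⁶ × 1675) = 88.32 °C.

ΔT ≈ 88.3 °C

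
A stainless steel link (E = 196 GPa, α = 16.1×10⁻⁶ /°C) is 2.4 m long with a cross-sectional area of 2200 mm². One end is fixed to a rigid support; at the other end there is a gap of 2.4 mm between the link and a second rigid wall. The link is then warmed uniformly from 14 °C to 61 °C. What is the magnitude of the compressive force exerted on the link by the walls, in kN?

P ≈ 0 kN

Free thermal elongation = αΔT L = 16.1×10⁻⁶ × 47 × 2400 = 1.816 mm.
Since δ_free = 1.82 mm is less than the 2.4 mm gap, the link never touches the wall. No axial force develops.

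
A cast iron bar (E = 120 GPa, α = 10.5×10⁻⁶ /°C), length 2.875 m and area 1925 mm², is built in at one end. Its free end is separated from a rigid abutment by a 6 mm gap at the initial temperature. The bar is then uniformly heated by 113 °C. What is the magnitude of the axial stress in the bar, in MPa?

σ ≈ 0 MPa

Unrestrained expansion: δ_free = αΔT L = 10.5×10⁻⁶ × 113 × 2875 = 3.411 mm.
This is smaller than the 6 mm clearance, so the bar expands freely without reaching the stop — the stress is zero.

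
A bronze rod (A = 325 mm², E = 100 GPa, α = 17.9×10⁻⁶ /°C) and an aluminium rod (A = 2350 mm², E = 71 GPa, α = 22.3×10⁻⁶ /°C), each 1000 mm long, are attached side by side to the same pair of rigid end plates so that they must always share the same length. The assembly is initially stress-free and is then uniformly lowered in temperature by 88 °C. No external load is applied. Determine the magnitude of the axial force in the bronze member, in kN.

Both members must finish at the same length. With the larger α, the aluminium tends to over-contract; the plates restrain it, putting the aluminium in tension and the bronze in compression. With no external load the two internal forces are equal and opposite, magnitude P.
Setting the final lengths equal and cancelling L: (α₁ − α₂)ΔT = P/(A₁E₁) + P/(A₂E₂).
|α₁ − α₂|·ΔT = 4.4×10⁻⁶ × 88 = 0.0003872.
1/(A₁E₁) + 1/(A₂E₂) = 1/(325×100×10³) + 1/(2350×71×10³) = 3.676×10⁻⁸ N⁻¹.
P = 0.0003872 / 3.676×10⁻⁸ = 10530 N = 10.53 kN.

P ≈ 10.5 kN (compressive in the bronze)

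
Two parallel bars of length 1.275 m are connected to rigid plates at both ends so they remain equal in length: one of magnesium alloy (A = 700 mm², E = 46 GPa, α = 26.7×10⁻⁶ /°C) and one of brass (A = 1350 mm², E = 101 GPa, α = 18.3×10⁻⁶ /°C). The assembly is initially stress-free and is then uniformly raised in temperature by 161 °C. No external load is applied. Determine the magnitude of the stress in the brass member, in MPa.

The magnesium alloy has the larger α, so on heating it would change length more than the brass if both were free. The rigid plates force a common final length, so the magnesium alloy is put into compression and the brass into tension, with equal and opposite forces P (no external load).
Setting the final lengths equal and cancelling L: (α₁ − α₂)ΔT = P/(A₁E₁) + P/(A₂E₂).
|α₁ − α₂|·ΔT = 8.4×10⁻⁶ × 161 = 0.001352.
1/(A₁E₁) + 1/(A₂E₂) = 1/(700×46×10³) + 1/(1350×101×10³) = 3.839×10⁻⁸ N⁻¹.
So P = 0.001352 / 3.839×10⁻⁸ = 35.23 kN.
σ_{brass} = P/A₂ = 35230/1350 = 26.09 MPa, tensile.

σ ≈ 26.1 MPa (tensile)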